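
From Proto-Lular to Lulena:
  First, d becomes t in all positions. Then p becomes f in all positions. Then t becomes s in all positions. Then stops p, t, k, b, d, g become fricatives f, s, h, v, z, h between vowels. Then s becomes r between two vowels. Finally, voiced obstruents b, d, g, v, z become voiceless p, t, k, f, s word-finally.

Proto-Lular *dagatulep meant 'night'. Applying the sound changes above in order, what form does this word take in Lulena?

Lulena: start from *dagatulep.
  rule 1 (unconditioned shift): dagatulep → tagatulep
  rule 2 (unconditioned shift): tagatulep → tagatulef
  rule 3 (unconditioned shift): tagatulef → sagasulef
  rule 4 (intervocalic lenition): sagasulef → sahasulef
  rule 5 (rhotacism): sahasulef → saharulef
  rule 6: no change — saharulef
  ⇒ Lulena saharulef

saharulef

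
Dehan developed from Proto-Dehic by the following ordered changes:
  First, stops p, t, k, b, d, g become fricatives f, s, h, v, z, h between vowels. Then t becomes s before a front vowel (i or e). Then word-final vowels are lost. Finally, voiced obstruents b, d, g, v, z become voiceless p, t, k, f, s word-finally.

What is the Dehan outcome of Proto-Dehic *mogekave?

mohehaf

Dehan: *mogekave
  mogekave → mohehave   [intervocalic lenition]
  mohehave (rule 2 does not apply)
  mohehave → mohehav   [apocope]
  mohehav → mohehaf   [final devoicing]
  giving Dehan mohehaf.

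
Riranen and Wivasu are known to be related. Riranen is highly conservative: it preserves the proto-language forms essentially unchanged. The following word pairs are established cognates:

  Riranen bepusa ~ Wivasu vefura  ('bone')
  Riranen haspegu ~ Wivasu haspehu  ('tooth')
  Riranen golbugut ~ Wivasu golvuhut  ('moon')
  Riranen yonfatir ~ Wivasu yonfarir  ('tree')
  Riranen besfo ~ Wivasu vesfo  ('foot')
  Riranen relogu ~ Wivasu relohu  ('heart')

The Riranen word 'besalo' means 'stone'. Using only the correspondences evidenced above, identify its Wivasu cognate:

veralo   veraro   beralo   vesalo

veralo

bepusa ~ vefura, besfo ~ vesfo — Riranen b corresponds to Wivasu v word-initially before a front vowel.
bepusa ~ vefura — Riranen s corresponds to Wivasu r between vowels (before a back vowel).
Applying these to Riranen 'besalo':
  besalo → vesalo   (b→v word-initially before a front vowel)
  vesalo → veralo   (s→r between vowels (before a back vowel))
So the Wivasu cognate is 'veralo'.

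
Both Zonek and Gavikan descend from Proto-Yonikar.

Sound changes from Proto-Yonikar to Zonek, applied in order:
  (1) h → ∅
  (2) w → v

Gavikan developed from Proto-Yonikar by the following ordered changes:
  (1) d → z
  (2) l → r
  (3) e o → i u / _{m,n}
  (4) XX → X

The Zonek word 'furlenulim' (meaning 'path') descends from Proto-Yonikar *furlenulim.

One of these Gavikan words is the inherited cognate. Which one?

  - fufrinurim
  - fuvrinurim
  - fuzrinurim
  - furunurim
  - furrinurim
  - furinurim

Gavikan: *furlenulim
  furlenulim (rule 1 does not apply)
  furlenulim → furrenurim   [unconditioned shift]
  furrenurim → furrinurim   [pre-nasal raising]
  furrinurim → furinurim   [degemination]
  giving Gavikan furinurim.
Only 'furinurim' matches the regular Gavikan development of *furlenulim.

furinurim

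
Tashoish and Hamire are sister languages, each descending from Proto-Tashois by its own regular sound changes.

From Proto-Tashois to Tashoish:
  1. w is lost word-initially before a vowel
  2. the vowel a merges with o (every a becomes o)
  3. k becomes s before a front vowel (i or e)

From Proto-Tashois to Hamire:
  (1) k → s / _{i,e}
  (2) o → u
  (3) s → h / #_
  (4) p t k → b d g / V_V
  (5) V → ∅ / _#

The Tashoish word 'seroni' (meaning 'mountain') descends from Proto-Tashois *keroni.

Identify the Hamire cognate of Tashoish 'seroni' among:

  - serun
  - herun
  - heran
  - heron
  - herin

Hamire: *keroni
  keroni → seroni   [palatalisation]
  seroni → seruni   [vowel merger]
  seruni → heruni   [debuccalisation]
  heruni (rule 4 does not apply)
  heruni → herun   [apocope]
  giving Hamire herun.

herun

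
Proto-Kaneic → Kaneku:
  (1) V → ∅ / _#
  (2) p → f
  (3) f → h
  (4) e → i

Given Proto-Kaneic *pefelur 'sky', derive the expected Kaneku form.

Kaneku: start from *pefelur.
  rule 1: no change — pefelur
  rule 2 (unconditioned shift): pefelur → fefelur
  rule 3 (unconditioned shift): fefelur → hehelur
  rule 4 (vowel merger): hehelur → hihilur
  ⇒ Kaneku hihilur

hihilur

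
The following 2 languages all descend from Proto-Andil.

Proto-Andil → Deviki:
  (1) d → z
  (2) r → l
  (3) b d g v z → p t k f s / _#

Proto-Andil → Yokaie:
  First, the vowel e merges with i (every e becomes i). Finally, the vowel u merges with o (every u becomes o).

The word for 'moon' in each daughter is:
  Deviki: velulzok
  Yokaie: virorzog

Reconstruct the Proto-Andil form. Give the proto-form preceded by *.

Position 4: Deviki has u, Yokaie has o. Deviki preserves u here (none of its changes turn any other segment into u), so the proto-segment is *u.
Position 2: Deviki has e, Yokaie has i. Deviki preserves e here (none of its changes turn any other segment into e), so the proto-segment is *e.
Continuing position by position gives *verurzog; check it forward:
Deviki: start from *verurzog.
  rule 1: no change — verurzog
  rule 2 (unconditioned shift): verurzog → velulzog
  rule 3 (final devoicing): velulzog → velulzok
  ⇒ Deviki velulzok
Yokaie: start from *verurzog.
  rule 1 (vowel merger): verurzog → virurzog
  rule 2 (vowel merger): virurzog → virorzog
  ⇒ Yokaie virorzog
No other proto-form is consistent with every reflex, so the reconstruction is *verurzog.

*verurzog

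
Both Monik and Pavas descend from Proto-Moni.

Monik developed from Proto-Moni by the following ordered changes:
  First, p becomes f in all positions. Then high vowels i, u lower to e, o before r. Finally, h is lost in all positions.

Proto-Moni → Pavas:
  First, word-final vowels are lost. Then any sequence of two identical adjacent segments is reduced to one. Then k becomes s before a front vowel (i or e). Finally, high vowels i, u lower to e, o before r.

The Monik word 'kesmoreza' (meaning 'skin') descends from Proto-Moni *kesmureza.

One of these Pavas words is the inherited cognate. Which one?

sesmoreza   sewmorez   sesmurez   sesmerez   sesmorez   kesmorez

sesmorez

Pavas: *kesmureza > kesmurez > sesmurez > sesmorez  (by apocope, palatalisation, pre-rhotic lowering)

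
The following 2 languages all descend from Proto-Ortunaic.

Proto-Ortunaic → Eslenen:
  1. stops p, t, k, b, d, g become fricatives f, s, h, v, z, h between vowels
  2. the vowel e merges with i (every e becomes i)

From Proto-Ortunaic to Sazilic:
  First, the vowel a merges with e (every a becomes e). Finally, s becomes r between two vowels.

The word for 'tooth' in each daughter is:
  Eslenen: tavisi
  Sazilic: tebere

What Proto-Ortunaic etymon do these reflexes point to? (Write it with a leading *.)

*tabese

Position 2: Eslenen has a, Sazilic has e. Eslenen preserves a here (none of its changes turn any other segment into a), so the proto-segment is *a.
Position 6: Eslenen has i, Sazilic has e. Taking the neighbouring segments as reconstructed: Eslenen i could go back to *e or *i; Sazilic e could go back to *a or *e — the one source consistent with every daughter is *e.
Position 4: Eslenen has i, Sazilic has e. Taking the neighbouring segments as reconstructed: Eslenen i could go back to *e or *i; Sazilic e could go back to *a or *e — the one source consistent with every daughter is *e.
Verify the candidate proto-form against each daughter:
Eslenen: *tabese
  tabese → tavese   [intervocalic lenition]
  tavese → tavisi   [vowel merger]
  giving Eslenen tavisi.
Sazilic: start from *tabese.
  rule 1 (vowel merger): tabese → tebese
  rule 2 (rhotacism): tebese → tebere
  ⇒ Sazilic tebere
*tabese is the unique common source.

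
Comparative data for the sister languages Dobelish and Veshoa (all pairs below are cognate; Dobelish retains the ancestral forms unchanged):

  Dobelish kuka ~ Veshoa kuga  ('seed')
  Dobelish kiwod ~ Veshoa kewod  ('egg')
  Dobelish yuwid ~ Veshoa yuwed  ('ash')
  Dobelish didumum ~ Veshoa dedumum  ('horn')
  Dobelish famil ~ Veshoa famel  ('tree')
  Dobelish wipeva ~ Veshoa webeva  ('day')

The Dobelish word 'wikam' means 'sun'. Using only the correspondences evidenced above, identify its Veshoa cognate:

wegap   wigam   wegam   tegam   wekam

wegam

kiwod ~ kewod, yuwid ~ yuwed — Dobelish i corresponds to Veshoa e after a consonant, before a consonant other than r, m, n, p, b, f, v.
kuka ~ kuga — Dobelish k corresponds to Veshoa g between vowels (before a back vowel).
Applying these to Dobelish 'wikam':
  wikam → wekam   (i→e after a consonant, before a consonant other than r, m, n, p, b, f, v)
  wekam → wegam   (k→g between vowels (before a back vowel))
So the Veshoa cognate is 'wegam'.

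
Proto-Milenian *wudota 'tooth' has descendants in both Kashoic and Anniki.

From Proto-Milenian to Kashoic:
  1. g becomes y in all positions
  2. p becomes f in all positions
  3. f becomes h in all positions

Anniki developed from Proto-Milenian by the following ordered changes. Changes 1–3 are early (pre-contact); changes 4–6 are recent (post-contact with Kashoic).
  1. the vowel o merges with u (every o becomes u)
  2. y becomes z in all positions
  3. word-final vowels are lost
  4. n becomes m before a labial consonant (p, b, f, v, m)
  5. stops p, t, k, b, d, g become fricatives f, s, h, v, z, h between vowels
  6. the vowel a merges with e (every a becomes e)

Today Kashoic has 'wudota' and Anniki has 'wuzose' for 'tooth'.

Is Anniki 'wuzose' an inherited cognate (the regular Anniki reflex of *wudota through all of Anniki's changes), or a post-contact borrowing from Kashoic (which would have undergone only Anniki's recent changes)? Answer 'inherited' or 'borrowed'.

If inherited, *wudota would pass through all of Anniki's changes:
Anniki: start from *wudota.
  rule 1 (vowel merger): wudota → wuduta
  rule 2: no change — wuduta
  rule 3 (apocope): wuduta → wudut
  rule 4: no change — wudut
  rule 5 (intervocalic lenition): wudut → wuzut
  rule 6: no change — wuzut
  ⇒ Anniki wuzut
If borrowed from Kashoic 'wudota' after the early changes, it would undergo only the recent ones:
  rule 4 (nasal place assimilation): no change (wudota)
  rule 5 (intervocalic lenition): wudota → wuzosa
  rule 6 (vowel merger): wuzosa → wuzose
  ⇒ as a loan: wuzose
Anniki 'wuzose' matches the loan outcome 'wuzose', not the inherited 'wuzut' — it skipped the early Anniki changes, so it was borrowed from Kashoic.

borrowed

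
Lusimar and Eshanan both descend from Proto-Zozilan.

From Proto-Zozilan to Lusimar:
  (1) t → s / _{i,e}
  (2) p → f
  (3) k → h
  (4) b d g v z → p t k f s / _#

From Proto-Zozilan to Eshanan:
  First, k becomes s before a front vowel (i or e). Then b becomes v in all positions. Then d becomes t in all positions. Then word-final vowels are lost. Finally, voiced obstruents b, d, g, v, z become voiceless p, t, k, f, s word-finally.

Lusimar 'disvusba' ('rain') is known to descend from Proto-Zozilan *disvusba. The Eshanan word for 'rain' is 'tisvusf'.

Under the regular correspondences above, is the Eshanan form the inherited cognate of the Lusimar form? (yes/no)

yes

Derive the expected Eshanan reflex of *disvusba:
Eshanan: *disvusba > disvusva > tisvusva > tisvusv > tisvusf  (by unconditioned shift, unconditioned shift, apocope, final devoicing)
Eshanan 'tisvusf' matches the regular reflex exactly, so the pair is cognate.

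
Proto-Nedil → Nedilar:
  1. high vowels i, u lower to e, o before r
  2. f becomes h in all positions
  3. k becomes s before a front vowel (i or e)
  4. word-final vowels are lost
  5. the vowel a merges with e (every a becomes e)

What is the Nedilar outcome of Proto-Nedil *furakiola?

Nedilar: *furakiola > forakiola > horakiola > horasiola > horasiol > horesiol  (by pre-rhotic lowering, unconditioned shift, palatalisation, apocope, vowel merger)

horesiol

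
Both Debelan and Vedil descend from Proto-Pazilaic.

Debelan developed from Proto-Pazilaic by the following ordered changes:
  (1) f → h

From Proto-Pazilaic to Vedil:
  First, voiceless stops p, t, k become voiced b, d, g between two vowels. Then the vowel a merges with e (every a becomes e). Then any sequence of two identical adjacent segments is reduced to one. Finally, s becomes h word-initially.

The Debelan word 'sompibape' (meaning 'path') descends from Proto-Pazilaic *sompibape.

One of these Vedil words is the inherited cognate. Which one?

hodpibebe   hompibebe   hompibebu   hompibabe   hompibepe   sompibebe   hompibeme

Vedil: *sompibape
  sompibape → sompibabe   [intervocalic voicing]
  sompibabe → sompibebe   [vowel merger]
  sompibebe (rule 3 does not apply)
  sompibebe → hompibebe   [debuccalisation]
  giving Vedil hompibebe.
Among the options, 'hompibebe' alone shows every Vedil change applied in order.

hompibebe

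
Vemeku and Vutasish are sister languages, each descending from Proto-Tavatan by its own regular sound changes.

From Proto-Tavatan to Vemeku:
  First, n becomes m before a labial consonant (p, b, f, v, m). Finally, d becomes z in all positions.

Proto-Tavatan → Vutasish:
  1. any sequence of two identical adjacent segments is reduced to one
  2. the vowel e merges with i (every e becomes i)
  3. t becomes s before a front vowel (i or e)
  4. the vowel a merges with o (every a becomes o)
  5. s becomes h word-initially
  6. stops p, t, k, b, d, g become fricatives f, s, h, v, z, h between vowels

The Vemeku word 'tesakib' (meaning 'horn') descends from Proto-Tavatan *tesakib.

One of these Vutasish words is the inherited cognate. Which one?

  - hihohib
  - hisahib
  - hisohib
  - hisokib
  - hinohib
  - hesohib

hisohib

Vutasish: start from *tesakib.
  rule 1: no change — tesakib
  rule 2 (vowel merger): tesakib → tisakib
  rule 3 (palatalisation): tisakib → sisakib
  rule 4 (vowel merger): sisakib → sisokib
  rule 5 (debuccalisation): sisokib → hisokib
  rule 6 (intervocalic lenition): hisokib → hisohib
  ⇒ Vutasish hisohib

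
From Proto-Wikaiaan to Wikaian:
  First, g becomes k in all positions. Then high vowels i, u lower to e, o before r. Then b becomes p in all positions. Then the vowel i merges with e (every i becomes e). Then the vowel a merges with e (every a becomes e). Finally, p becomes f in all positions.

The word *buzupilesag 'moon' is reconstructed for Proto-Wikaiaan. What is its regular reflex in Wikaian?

Wikaian: *buzupilesag
  buzupilesag → buzupilesak   [unconditioned shift]
  buzupilesak (rule 2 does not apply)
  buzupilesak → puzupilesak   [unconditioned shift]
  puzupilesak → puzupelesak   [vowel merger]
  puzupelesak → puzupelesek   [vowel merger]
  puzupelesek → fuzufelesek   [unconditioned shift]
  giving Wikaian fuzufelesek.

fuzufelesek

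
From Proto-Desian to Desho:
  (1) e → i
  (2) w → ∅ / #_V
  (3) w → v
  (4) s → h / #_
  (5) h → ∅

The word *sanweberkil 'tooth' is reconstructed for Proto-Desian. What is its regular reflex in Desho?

Desho: *sanweberkil
  sanweberkil → sanwibirkil   [vowel merger]
  sanwibirkil (rule 2 does not apply)
  sanwibirkil → sanvibirkil   [unconditioned shift]
  sanvibirkil → hanvibirkil   [debuccalisation]
  hanvibirkil → anvibirkil   [h-loss]
  giving Desho anvibirkil.

anvibirkil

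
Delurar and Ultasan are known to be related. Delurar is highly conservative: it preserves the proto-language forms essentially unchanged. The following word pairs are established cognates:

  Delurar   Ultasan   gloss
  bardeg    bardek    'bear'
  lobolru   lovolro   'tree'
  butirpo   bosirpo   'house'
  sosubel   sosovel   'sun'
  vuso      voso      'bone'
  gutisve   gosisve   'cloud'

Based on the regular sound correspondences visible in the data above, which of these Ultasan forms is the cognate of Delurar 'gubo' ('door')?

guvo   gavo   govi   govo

govo

sosubel ~ sosovel — Delurar u corresponds to Ultasan o after a consonant, before a labial obstruent.
lobolru ~ lovolro — Delurar b corresponds to Ultasan v between vowels (before a back vowel).
Applying these to Delurar 'gubo':
  gubo → gobo   (u→o after a consonant, before a labial obstruent)
  gobo → govo   (b→v between vowels (before a back vowel))
So the Ultasan cognate is 'govo'.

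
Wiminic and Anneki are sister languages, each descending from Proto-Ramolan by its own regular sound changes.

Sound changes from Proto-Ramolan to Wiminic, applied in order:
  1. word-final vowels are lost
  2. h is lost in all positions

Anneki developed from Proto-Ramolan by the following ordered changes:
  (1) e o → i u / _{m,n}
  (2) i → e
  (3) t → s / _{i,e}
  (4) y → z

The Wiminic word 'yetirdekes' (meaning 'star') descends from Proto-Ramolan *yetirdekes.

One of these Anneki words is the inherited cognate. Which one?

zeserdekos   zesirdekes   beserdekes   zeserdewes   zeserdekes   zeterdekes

Anneki: *yetirdekes > yeterdekes > yeserdekes > zeserdekes  (by vowel merger, palatalisation, unconditioned shift)

zeserdekes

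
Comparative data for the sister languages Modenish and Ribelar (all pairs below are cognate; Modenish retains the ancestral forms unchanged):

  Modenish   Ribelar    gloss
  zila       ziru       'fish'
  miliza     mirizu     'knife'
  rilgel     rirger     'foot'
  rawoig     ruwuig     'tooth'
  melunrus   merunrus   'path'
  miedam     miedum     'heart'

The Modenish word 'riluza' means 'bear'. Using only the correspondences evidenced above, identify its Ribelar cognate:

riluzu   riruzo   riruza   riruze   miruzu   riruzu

riruzu

melunrus ~ merunrus — Modenish l corresponds to Ribelar r between vowels (before a back vowel).
zila ~ ziru, miliza ~ mirizu — Modenish a corresponds to Ribelar u word-finally.
Applying these to Modenish 'riluza':
  riluza → riruza   (l→r between vowels (before a back vowel))
  riruza → riruzu   (a→u word-finally)
So the Ribelar cognate is 'riruzu'.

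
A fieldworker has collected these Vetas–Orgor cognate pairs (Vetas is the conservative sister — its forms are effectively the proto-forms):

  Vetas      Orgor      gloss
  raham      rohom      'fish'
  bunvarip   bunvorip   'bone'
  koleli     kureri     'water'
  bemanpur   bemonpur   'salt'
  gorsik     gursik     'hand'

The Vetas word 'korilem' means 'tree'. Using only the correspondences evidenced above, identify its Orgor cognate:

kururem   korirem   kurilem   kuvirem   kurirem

gorsik ~ gursik — Vetas o corresponds to Orgor u after a consonant, before r.
koleli ~ kureri — Vetas l corresponds to Orgor r between vowels (before a front vowel).
Applying these to Vetas 'korilem':
  korilem → kurilem   (o→u after a consonant, before r)
  kurilem → kurirem   (l→r between vowels (before a front vowel))
So the Orgor cognate is 'kurirem'.

kurirem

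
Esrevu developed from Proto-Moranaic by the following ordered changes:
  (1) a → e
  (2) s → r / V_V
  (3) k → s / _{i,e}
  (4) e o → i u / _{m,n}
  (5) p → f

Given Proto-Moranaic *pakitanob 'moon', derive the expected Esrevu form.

Esrevu: *pakitanob > pekitenob > pesitenob > pesitinob > fesitinob  (by vowel merger, palatalisation, pre-nasal raising, unconditioned shift)

fesitinob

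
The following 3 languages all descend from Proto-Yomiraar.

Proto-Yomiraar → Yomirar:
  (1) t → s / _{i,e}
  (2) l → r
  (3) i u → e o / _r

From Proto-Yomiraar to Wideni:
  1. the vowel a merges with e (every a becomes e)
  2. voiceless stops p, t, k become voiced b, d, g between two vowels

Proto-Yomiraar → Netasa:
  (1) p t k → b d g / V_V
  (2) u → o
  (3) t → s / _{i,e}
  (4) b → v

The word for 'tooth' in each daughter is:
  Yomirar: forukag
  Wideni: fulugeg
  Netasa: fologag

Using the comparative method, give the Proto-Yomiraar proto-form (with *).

Position 4: Yomirar has u, Wideni has u, Netasa has o. Yomirar preserves u here (none of its changes turn any other segment into u), so the proto-segment is *u.
Position 2: Yomirar has o, Wideni has u, Netasa has o. Wideni preserves u here (none of its changes turn any other segment into u), so the proto-segment is *u.
Position 5: Yomirar has k, Wideni has g, Netasa has g. Yomirar preserves k here (none of its changes turn any other segment into k), so the proto-segment is *k.
Verify the candidate proto-form against each daughter:
Yomirar: *fulukag
  fulukag (rule 1 does not apply)
  fulukag → furukag   [unconditioned shift]
  furukag → forukag   [pre-rhotic lowering]
  giving Yomirar forukag.
Wideni: *fulukag
  fulukag → fulukeg   [vowel merger]
  fulukeg → fulugeg   [intervocalic voicing]
  giving Wideni fulugeg.
Netasa: *fulukag
  fulukag → fulugag   [intervocalic voicing]
  fulugag → fologag   [vowel merger]
  fologag (rule 3 does not apply)
  fologag (rule 4 does not apply)
  giving Netasa fologag.
*fulukag is the unique common source.

*fulukag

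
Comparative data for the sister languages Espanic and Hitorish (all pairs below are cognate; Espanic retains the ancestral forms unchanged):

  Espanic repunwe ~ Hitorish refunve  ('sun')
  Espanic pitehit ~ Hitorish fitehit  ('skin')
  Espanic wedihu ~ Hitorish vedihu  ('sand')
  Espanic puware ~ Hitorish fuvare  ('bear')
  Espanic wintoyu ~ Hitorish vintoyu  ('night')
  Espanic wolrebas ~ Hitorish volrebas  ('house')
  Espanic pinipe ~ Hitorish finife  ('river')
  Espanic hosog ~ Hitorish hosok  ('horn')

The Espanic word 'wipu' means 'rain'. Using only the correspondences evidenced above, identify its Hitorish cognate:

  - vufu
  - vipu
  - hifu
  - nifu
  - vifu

wintoyu ~ vintoyu — Espanic w corresponds to Hitorish v word-initially before a front vowel.
repunwe ~ refunve — Espanic p corresponds to Hitorish f between vowels (before a back vowel).
Applying these to Espanic 'wipu':
  wipu → vipu   (w→v word-initially before a front vowel)
  vipu → vifu   (p→f between vowels (before a back vowel))
So the Hitorish cognate is 'vifu'.

vifu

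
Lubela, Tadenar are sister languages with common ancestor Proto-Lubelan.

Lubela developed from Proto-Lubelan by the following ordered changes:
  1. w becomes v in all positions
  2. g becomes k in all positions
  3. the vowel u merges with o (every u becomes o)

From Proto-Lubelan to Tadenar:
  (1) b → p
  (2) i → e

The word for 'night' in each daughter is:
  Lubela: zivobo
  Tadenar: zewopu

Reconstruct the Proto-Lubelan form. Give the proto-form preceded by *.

*ziwobu

Position 3: Lubela has v, Tadenar has w. Tadenar preserves w here (none of its changes turn any other segment into w), so the proto-segment is *w.
Position 2: Lubela has i, Tadenar has e. Lubela preserves i here (none of its changes turn any other segment into i), so the proto-segment is *i.
Continuing position by position gives *ziwobu; check it forward:
Lubela: start from *ziwobu.
  rule 1 (unconditioned shift): ziwobu → zivobu
  rule 2: no change — zivobu
  rule 3 (vowel merger): zivobu → zivobo
  ⇒ Lubela zivobo
Tadenar: *ziwobu
  ziwobu → ziwopu   [unconditioned shift]
  ziwopu → zewopu   [vowel merger]
  giving Tadenar zewopu.
No other proto-form is consistent with every reflex, so the reconstruction is *ziwobu.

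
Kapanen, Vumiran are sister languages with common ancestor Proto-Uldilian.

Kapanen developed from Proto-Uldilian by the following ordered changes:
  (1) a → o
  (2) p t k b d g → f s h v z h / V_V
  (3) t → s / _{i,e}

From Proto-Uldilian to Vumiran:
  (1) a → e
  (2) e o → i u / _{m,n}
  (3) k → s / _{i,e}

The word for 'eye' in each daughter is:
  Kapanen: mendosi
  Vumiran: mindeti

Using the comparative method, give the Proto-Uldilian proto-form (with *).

Position 6: Kapanen has s, Vumiran has t. Vumiran preserves t here (none of its changes turn any other segment into t), so the proto-segment is *t.
Position 2: Kapanen has e, Vumiran has i. Kapanen preserves e here (none of its changes turn any other segment into e), so the proto-segment is *e.
Position 5: Kapanen has o, Vumiran has e. Taking the neighbouring segments as reconstructed: Kapanen o could go back to *a or *o; Vumiran e could go back to *a or *e — the one source consistent with every daughter is *a.
This points to *mendati. Verify forward in each daughter:
Kapanen: start from *mendati.
  rule 1 (vowel merger): mendati → mendoti
  rule 2 (intervocalic lenition): mendoti → mendosi
  rule 3: no change — mendosi
  ⇒ Kapanen mendosi
Vumiran: start from *mendati.
  rule 1 (vowel merger): mendati → mendeti
  rule 2 (pre-nasal raising): mendeti → mindeti
  rule 3: no change — mindeti
  ⇒ Vumiran mindeti
No other proto-form is consistent with every reflex, so the reconstruction is *mendati.

*mendati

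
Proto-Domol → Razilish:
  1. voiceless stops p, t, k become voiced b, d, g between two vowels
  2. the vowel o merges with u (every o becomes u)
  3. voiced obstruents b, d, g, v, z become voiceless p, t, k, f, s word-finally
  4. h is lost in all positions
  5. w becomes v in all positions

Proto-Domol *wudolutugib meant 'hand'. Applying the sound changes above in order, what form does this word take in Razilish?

vuduludugip

Razilish: *wudolutugib
  wudolutugib → wudoludugib   [intervocalic voicing]
  wudoludugib → wuduludugib   [vowel merger]
  wuduludugib → wuduludugip   [final devoicing]
  wuduludugip (rule 4 does not apply)
  wuduludugip → vuduludugip   [unconditioned shift]
  giving Razilish vuduludugip.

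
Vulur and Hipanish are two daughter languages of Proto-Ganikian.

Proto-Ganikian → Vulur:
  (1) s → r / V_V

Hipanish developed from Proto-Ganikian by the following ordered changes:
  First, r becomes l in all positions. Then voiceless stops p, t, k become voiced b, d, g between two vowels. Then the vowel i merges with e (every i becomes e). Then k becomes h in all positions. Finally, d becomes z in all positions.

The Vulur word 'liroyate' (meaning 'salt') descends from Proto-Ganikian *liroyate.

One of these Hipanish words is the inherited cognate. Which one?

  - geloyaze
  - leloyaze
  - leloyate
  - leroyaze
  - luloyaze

leloyaze

Hipanish: *liroyate
  liroyate → liloyate   [unconditioned shift]
  liloyate → liloyade   [intervocalic voicing]
  liloyade → leloyade   [vowel merger]
  leloyade (rule 4 does not apply)
  leloyade → leloyaze   [unconditioned shift]
  giving Hipanish leloyaze.
Only 'leloyaze' matches the regular Hipanish development of *liroyate.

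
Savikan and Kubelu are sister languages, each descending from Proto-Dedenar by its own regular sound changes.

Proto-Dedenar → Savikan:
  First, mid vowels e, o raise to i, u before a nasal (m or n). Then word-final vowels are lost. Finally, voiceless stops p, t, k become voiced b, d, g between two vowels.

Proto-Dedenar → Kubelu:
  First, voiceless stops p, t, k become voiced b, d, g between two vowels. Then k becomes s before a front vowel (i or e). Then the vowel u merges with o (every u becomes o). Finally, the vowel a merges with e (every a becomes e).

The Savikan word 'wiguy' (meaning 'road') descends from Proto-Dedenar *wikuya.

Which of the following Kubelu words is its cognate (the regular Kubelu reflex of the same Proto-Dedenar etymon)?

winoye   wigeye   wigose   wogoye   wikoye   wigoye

Kubelu: start from *wikuya.
  rule 1 (intervocalic voicing): wikuya → wiguya
  rule 2: no change — wiguya
  rule 3 (vowel merger): wiguya → wigoya
  rule 4 (vowel merger): wigoya → wigoye
  ⇒ Kubelu wigoye
Among the options, 'wigoye' alone shows every Kubelu change applied in order.

wigoye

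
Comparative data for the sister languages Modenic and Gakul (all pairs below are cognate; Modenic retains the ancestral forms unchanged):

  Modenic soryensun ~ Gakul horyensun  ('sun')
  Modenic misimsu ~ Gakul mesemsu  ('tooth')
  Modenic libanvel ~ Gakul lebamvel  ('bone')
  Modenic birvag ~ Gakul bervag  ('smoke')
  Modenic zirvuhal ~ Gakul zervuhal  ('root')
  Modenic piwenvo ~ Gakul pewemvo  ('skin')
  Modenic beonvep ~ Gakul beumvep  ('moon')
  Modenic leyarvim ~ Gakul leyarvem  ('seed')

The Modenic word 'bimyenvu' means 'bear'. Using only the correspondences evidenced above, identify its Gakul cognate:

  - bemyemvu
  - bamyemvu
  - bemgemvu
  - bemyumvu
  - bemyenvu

bemyemvu

misimsu ~ mesemsu, leyarvim ~ leyarvem — Modenic i corresponds to Gakul e after a consonant, before a nasal.
libanvel ~ lebamvel, piwenvo ~ pewemvo — Modenic n corresponds to Gakul m after a vowel, before a labial obstruent.
Applying these to Modenic 'bimyenvu':
  bimyenvu → bemyenvu   (i→e after a consonant, before a nasal)
  bemyenvu → bemyemvu   (n→m after a vowel, before a labial obstruent)
So the Gakul cognate is 'bemyemvu'.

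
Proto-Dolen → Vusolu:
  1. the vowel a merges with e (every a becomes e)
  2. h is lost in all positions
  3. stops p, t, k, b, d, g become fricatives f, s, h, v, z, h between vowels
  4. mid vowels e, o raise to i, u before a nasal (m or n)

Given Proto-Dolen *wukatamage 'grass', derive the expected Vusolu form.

Vusolu: start from *wukatamage.
  rule 1 (vowel merger): wukatamage → wuketemege
  rule 2: no change — wuketemege
  rule 3 (intervocalic lenition): wuketemege → wuhesemehe
  rule 4 (pre-nasal raising): wuhesemehe → wuhesimehe
  ⇒ Vusolu wuhesimehe

wuhesimehe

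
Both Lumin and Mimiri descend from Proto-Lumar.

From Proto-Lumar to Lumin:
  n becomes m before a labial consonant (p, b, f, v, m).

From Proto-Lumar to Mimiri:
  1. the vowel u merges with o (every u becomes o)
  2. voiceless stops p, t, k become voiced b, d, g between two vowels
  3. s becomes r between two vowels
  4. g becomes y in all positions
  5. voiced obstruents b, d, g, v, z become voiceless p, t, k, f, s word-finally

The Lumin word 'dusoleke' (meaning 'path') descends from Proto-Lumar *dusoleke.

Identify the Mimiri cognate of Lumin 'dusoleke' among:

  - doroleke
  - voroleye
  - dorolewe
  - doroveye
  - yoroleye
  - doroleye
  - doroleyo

doroleye

Mimiri: *dusoleke > dosoleke > dosolege > dorolege > doroleye  (by vowel merger, intervocalic voicing, rhotacism, unconditioned shift)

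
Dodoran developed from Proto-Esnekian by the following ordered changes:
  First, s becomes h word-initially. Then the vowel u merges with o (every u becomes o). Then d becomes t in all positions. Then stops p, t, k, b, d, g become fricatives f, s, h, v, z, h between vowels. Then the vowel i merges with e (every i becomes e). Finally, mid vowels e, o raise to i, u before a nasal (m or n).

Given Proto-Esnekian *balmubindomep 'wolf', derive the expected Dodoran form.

Dodoran: start from *balmubindomep.
  rule 1: no change — balmubindomep
  rule 2 (vowel merger): balmubindomep → balmobindomep
  rule 3 (unconditioned shift): balmobindomep → balmobintomep
  rule 4 (intervocalic lenition): balmobintomep → balmovintomep
  rule 5 (vowel merger): balmovintomep → balmoventomep
  rule 6 (pre-nasal raising): balmoventomep → balmovintumep
  ⇒ Dodoran balmovintumep

balmovintumep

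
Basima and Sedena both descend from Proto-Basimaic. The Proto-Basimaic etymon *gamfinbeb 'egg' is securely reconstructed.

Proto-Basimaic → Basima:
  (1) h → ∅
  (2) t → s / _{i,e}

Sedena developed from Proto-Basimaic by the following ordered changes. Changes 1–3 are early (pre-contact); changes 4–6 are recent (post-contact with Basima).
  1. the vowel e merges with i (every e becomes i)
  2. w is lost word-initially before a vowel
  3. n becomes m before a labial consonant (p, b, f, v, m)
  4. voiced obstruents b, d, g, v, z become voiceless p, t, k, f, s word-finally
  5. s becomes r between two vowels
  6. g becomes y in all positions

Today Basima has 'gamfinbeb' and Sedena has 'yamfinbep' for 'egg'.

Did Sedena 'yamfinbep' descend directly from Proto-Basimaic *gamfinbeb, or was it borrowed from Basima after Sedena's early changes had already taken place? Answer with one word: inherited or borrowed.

borrowed

If inherited, *gamfinbeb would pass through all of Sedena's changes:
Sedena: *gamfinbeb > gamfinbib > gamfimbib > gamfimbip > yamfimbip  (by vowel merger, nasal place assimilation, final devoicing, unconditioned shift)
If borrowed from Basima 'gamfinbeb' after the early changes, it would undergo only the recent ones:
  rule 4 (final devoicing): gamfinbeb → gamfinbep
  rule 5 (rhotacism): no change (gamfinbep)
  rule 6 (unconditioned shift): gamfinbep → yamfinbep
  ⇒ as a loan: yamfinbep
Sedena 'yamfinbep' matches the loan outcome 'yamfinbep', not the inherited 'yamfimbip' — it skipped the early Sedena changes, so it was borrowed from Basima.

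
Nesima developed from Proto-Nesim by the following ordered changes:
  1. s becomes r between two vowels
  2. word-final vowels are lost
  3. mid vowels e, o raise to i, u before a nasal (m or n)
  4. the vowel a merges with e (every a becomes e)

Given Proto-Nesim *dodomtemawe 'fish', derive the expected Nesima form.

Nesima: start from *dodomtemawe.
  rule 1: no change — dodomtemawe
  rule 2 (apocope): dodomtemawe → dodomtemaw
  rule 3 (pre-nasal raising): dodomtemaw → dodumtimaw
  rule 4 (vowel merger): dodumtimaw → dodumtimew
  ⇒ Nesima dodumtimew

dodumtimew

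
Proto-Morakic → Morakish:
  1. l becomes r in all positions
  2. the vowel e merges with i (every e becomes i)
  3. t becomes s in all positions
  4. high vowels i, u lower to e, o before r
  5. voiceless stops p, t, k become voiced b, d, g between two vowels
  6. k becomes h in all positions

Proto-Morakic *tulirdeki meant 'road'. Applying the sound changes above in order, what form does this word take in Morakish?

Morakish: *tulirdeki > turirdeki > turirdiki > surirdiki > sorerdiki > sorerdigi  (by unconditioned shift, vowel merger, unconditioned shift, pre-rhotic lowering, intervocalic voicing)

sorerdigi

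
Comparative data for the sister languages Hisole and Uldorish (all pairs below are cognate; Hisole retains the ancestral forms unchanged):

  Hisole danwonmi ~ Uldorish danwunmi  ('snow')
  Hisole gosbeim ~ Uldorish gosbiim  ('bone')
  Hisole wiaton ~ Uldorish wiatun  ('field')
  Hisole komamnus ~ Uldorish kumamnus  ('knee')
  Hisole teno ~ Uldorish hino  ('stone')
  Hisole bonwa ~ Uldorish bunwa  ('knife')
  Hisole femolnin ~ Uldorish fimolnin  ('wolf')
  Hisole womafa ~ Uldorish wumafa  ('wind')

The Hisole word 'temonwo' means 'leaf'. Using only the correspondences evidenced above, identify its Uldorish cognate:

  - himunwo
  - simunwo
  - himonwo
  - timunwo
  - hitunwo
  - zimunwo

teno ~ hino — Hisole t corresponds to Uldorish h word-initially before a front vowel.
femolnin ~ fimolnin — Hisole e corresponds to Uldorish i after a consonant, before a nasal.
danwonmi ~ danwunmi, wiaton ~ wiatun — Hisole o corresponds to Uldorish u after a consonant, before a nasal.
Applying these to Hisole 'temonwo':
  temonwo → hemonwo   (t→h word-initially before a front vowel)
  hemonwo → himonwo   (e→i after a consonant, before a nasal)
  himonwo → himunwo   (o→u after a consonant, before a nasal)
So the Uldorish cognate is 'himunwo'.

himunwo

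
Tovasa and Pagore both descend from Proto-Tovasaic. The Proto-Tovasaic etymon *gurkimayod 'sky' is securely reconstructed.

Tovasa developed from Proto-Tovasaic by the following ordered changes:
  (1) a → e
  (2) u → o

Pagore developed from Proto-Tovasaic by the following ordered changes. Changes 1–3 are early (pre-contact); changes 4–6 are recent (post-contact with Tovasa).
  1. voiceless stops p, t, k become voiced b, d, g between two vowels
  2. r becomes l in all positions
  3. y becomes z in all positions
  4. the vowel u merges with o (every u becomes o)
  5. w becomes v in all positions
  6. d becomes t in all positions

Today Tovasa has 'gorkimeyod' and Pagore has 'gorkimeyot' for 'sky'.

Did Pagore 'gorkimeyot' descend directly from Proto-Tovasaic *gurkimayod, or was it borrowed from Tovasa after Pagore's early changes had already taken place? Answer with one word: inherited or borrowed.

borrowed

If inherited, *gurkimayod would pass through all of Pagore's changes:
Pagore: *gurkimayod > gulkimayod > gulkimazod > golkimazod > golkimazot  (by unconditioned shift, unconditioned shift, vowel merger, unconditioned shift)
If borrowed from Tovasa 'gorkimeyod' after the early changes, it would undergo only the recent ones:
  rule 4 (vowel merger): no change (gorkimeyod)
  rule 5 (unconditioned shift): no change (gorkimeyod)
  rule 6 (unconditioned shift): gorkimeyod → gorkimeyot
  ⇒ as a loan: gorkimeyot
Pagore 'gorkimeyot' matches the loan outcome 'gorkimeyot', not the inherited 'golkimazot' — it skipped the early Pagore changes, so it was borrowed from Tovasa.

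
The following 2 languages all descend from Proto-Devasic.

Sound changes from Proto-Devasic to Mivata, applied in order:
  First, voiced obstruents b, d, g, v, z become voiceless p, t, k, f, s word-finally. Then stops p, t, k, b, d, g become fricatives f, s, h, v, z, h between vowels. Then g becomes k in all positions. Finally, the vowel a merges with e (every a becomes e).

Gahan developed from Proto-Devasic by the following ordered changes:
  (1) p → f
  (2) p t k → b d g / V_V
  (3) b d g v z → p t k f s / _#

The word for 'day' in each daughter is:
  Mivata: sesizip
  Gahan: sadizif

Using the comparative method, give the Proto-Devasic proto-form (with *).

*satizip

Position 2: Mivata has e, Gahan has a. Gahan preserves a here (none of its changes turn any other segment into a), so the proto-segment is *a.
Position 7: Mivata has p, Gahan has f. Taking the neighbouring segments as reconstructed: Mivata p could go back to *p or *b; Gahan f could go back to *p or *f or *v — the one source consistent with every daughter is *p.
Position 3: Mivata has s, Gahan has d. Taking the neighbouring segments as reconstructed: Mivata s could go back to *t or *s; Gahan d could go back to *t or *d — the one source consistent with every daughter is *t.
Verify the candidate proto-form against each daughter:
Mivata: start from *satizip.
  rule 1: no change — satizip
  rule 2 (intervocalic lenition): satizip → sasizip
  rule 3: no change — sasizip
  rule 4 (vowel merger): sasizip → sesizip
  ⇒ Mivata sesizip
Gahan: start from *satizip.
  rule 1 (unconditioned shift): satizip → satizif
  rule 2 (intervocalic voicing): satizif → sadizif
  rule 3: no change — sadizif
  ⇒ Gahan sadizif
*satizip is the unique common source.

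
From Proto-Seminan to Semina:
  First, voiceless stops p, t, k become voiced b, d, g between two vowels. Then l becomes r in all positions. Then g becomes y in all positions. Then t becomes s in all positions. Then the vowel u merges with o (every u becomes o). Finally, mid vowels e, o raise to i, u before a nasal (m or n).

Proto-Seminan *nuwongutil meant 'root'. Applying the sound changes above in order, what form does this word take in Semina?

Semina: start from *nuwongutil.
  rule 1 (intervocalic voicing): nuwongutil → nuwongudil
  rule 2 (unconditioned shift): nuwongudil → nuwongudir
  rule 3 (unconditioned shift): nuwongudir → nuwonyudir
  rule 4: no change — nuwonyudir
  rule 5 (vowel merger): nuwonyudir → nowonyodir
  rule 6 (pre-nasal raising): nowonyodir → nowunyodir
  ⇒ Semina nowunyodir

nowunyodir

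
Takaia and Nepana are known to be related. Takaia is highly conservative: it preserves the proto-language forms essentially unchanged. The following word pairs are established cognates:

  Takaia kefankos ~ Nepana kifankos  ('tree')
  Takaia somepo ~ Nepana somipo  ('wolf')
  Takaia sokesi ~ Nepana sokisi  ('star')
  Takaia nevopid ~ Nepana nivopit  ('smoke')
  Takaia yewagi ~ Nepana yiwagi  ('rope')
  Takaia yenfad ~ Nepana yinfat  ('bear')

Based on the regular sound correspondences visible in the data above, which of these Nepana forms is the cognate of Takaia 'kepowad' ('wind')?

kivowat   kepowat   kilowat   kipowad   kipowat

kipowat

somepo ~ somipo — Takaia e corresponds to Nepana i after a consonant, before a labial obstruent.
nevopid ~ nivopit, yenfad ~ yinfat — Takaia d corresponds to Nepana t word-finally.
Applying these to Takaia 'kepowad':
  kepowad → kipowad   (e→i after a consonant, before a labial obstruent)
  kipowad → kipowat   (d→t word-finally)
So the Nepana cognate is 'kipowat'.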